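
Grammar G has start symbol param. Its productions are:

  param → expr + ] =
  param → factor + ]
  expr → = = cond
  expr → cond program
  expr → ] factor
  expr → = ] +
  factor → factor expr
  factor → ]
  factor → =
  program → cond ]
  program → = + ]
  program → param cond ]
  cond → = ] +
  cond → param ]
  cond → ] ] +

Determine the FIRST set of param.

From param → expr + ] =: add FIRST(expr) = { =, ] }.
From param → factor + ]: add FIRST(factor) = { =, ] }.
Union: FIRST(param) = { =, ] }.

{ =, ] }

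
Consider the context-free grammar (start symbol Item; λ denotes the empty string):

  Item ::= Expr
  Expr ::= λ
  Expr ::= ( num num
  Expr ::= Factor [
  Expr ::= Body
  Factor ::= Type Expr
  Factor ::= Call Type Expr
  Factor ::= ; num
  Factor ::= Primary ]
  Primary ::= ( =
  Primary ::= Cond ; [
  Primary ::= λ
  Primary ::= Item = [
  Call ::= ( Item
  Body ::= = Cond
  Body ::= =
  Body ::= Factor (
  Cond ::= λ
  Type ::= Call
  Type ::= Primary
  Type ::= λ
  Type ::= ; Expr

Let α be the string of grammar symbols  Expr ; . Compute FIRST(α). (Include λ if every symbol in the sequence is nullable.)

Add FIRST(Expr)\{λ} = { (, ;, =, [, ] }; Expr is nullable, continue.
; is a terminal; add {;} and stop.

{ (, ;, =, [, ] }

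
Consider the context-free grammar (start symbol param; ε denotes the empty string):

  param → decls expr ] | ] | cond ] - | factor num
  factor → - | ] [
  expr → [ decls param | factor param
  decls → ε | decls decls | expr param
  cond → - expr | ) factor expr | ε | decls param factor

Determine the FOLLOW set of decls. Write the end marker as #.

{ ), -, [, ] }

In param → decls expr ]: add FIRST(expr ]) = { -, [, ] }.
In expr → [ decls param: add FIRST(param) = { ), -, [, ] }.
In decls → decls decls: add FIRST(decls)\{ε} = { -, [, ] }.
  Since decls is nullable, also add FOLLOW(decls) = { ), -, [, ] }.
In decls → decls decls: decls is at the end, add FOLLOW(decls) = { ), -, [, ] }.
In cond → decls param factor: add FIRST(param factor) = { ), -, [, ] }.
Union: FOLLOW(decls) = { ), -, [, ] }.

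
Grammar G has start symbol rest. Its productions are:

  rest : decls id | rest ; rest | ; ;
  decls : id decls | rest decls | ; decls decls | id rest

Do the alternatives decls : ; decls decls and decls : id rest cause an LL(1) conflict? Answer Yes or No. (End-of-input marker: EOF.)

No

FIRST(; decls decls) = { ; } and FIRST(id rest) = { id }.
The FIRST sets are disjoint and neither alternative is nullable — no conflict.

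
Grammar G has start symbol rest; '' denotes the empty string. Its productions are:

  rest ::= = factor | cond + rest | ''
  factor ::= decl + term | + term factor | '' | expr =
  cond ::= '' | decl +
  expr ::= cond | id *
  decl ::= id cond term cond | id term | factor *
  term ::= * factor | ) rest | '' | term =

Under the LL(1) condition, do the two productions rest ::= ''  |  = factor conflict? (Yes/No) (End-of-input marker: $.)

FIRST('') = { '' } and FIRST(= factor) = { = }.
The first alternative is nullable and FOLLOW(rest) = { $, *, +, =, id } shares = with FIRST of the second — conflict.

Yes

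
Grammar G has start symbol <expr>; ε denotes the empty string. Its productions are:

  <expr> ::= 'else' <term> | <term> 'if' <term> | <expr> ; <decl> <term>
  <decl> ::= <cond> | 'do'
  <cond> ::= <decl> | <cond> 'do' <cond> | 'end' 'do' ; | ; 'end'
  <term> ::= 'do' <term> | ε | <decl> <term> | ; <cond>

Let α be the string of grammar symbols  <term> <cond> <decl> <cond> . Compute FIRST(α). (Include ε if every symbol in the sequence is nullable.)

Add FIRST(<term>)\{ε} = { 'do', 'end', ; }; <term> is nullable, continue.
Add FIRST(<cond>) = { 'do', 'end', ; }; <cond> is not nullable, stop.

{ 'do', 'end', ; }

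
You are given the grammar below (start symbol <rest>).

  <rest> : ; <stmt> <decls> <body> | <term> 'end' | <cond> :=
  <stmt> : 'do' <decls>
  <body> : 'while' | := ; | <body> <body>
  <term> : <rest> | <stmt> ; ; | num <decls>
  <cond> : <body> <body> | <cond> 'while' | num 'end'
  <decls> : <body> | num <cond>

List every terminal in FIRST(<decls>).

From <decls> : <body>: add FIRST(<body>) = { 'while', := }.
<decls> : num <cond> contributes {num}.
Union: FIRST(<decls>) = { 'while', :=, num }.

{ 'while', :=, num }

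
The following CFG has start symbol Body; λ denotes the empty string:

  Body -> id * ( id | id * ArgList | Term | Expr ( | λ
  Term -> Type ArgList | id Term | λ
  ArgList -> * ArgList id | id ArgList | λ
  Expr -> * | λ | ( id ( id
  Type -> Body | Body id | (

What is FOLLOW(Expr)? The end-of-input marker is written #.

{ ( }

In Body -> Expr (: add FIRST(() = { ( }.
Union: FOLLOW(Expr) = { ( }.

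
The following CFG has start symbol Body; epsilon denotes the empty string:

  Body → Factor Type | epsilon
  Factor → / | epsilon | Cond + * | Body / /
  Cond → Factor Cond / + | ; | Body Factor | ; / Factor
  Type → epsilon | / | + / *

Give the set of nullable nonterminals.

Directly nullable (have an epsilon-production): Body, Factor, Type.
Cond → Body Factor with every symbol nullable, so Cond is nullable.

{ Body, Cond, Factor, Type }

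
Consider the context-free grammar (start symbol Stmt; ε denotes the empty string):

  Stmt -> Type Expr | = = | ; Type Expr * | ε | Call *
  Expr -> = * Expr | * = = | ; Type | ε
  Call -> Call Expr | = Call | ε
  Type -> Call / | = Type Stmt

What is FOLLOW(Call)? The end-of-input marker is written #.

{ *, /, ;, = }

In Stmt -> Call *: add FIRST(*) = { * }.
In Call -> Call Expr: add FIRST(Expr)\{ε} = { *, ;, = }.
  Since Expr is nullable, also add FOLLOW(Call) = { *, /, ;, = }.
In Call -> = Call: Call is at the end, add FOLLOW(Call) = { *, /, ;, = }.
In Type -> Call /: add FIRST(/) = { / }.
Union: FOLLOW(Call) = { *, /, ;, = }.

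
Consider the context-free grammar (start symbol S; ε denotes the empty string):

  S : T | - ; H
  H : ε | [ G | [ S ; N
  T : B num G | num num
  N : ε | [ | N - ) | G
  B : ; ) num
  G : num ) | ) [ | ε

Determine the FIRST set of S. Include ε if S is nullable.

From S : T: add FIRST(T) = { ;, num }.
S : - ; H contributes {-}.
Union: FIRST(S) = { -, ;, num }.

{ -, ;, num }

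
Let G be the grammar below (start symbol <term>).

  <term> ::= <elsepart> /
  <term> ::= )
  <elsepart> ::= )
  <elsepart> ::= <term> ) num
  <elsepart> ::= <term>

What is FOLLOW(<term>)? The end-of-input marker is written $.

{ $, ), / }

<term> is the start symbol, so $ ∈ FOLLOW(<term>).
In <elsepart> ::= <term> ) num: add FIRST() num) = { ) }.
In <elsepart> ::= <term>: <term> is at the end, add FOLLOW(<elsepart>) = { / }.
Union: FOLLOW(<term>) = { $, ), / }.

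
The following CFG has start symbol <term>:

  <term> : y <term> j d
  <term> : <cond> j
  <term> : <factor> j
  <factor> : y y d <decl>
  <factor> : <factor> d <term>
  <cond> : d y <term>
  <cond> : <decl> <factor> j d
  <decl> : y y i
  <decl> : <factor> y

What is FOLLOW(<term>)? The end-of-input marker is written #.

<term> is the start symbol, so # ∈ FOLLOW(<term>).
In <term> : y <term> j d: add FIRST(j d) = { j }.
In <factor> : <factor> d <term>: <term> is at the end, add FOLLOW(<factor>) = { d, j, y }.
In <cond> : d y <term>: <term> is at the end, add FOLLOW(<cond>) = { j }.
Union: FOLLOW(<term>) = { #, d, j, y }.

{ #, d, j, y }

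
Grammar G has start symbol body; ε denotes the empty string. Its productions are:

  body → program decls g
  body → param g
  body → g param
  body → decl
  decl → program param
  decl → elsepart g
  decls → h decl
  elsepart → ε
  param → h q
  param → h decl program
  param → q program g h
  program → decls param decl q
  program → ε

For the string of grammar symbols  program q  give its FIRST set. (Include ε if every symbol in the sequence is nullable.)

Add FIRST(program)\{ε} = { h }; program is nullable, continue.
q is a terminal; add {q} and stop.

{ h, q }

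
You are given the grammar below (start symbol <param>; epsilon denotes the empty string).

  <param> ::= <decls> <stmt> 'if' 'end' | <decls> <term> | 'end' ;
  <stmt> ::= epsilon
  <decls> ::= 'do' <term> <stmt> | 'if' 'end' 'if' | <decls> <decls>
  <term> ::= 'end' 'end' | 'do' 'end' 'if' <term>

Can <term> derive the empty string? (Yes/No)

Nullable nonterminals: <stmt>.
No production of <term> has an RHS whose symbols are all nullable, so <term> is not nullable.

No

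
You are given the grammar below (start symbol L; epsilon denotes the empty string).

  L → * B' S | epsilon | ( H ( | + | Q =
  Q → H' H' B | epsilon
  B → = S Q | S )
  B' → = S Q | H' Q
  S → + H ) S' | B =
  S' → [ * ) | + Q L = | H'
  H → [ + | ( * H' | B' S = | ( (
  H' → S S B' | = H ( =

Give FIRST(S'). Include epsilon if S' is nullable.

S' → [ * ) contributes {[}.
S' → + Q L = contributes {+}.
From S' → H': add FIRST(H') = { +, = }.
Union: FIRST(S') = { +, =, [ }.

{ +, =, [ }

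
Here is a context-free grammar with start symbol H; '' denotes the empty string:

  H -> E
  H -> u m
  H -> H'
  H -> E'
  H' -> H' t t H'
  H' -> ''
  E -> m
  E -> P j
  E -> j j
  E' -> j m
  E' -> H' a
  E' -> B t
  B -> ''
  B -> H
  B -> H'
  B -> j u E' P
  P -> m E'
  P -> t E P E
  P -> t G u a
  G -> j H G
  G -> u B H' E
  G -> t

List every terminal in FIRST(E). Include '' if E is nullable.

E -> m contributes {m}.
From E -> P j: add FIRST(P) = { m, t }.
E -> j j contributes {j}.
Union: FIRST(E) = { j, m, t }.

{ j, m, t }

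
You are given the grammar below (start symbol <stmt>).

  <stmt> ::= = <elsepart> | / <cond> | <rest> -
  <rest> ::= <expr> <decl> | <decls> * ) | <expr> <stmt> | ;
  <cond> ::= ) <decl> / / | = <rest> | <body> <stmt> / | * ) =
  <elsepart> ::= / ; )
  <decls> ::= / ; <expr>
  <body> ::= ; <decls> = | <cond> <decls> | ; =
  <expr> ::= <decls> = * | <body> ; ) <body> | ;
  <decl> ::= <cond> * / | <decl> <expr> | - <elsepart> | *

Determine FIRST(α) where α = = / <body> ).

{ = }

= is a terminal; add {=} and stop.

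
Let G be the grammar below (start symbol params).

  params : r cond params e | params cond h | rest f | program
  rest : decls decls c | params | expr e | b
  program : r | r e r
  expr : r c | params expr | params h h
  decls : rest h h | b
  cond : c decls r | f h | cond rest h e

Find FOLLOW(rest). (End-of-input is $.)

In params : rest f: add FIRST(f) = { f }.
In decls : rest h h: add FIRST(h h) = { h }.
In cond : cond rest h e: add FIRST(h e) = { h }.
Union: FOLLOW(rest) = { f, h }.

{ f, h }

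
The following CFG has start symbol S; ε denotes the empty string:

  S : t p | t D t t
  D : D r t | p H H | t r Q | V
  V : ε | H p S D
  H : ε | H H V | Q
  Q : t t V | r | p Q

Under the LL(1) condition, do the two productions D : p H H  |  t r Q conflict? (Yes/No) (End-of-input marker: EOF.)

FIRST(p H H) = { p } and FIRST(t r Q) = { t }.
The FIRST sets are disjoint and neither alternative is nullable — no conflict.

No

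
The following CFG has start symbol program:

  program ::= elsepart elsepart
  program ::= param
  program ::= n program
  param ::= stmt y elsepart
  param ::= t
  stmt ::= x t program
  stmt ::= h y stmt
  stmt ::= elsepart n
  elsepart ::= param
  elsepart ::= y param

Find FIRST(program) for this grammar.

From program ::= elsepart elsepart: add FIRST(elsepart) = { h, t, x, y }.
From program ::= param: add FIRST(param) = { h, t, x, y }.
program ::= n program contributes {n}.
Union: FIRST(program) = { h, n, t, x, y }.

{ h, n, t, x, y }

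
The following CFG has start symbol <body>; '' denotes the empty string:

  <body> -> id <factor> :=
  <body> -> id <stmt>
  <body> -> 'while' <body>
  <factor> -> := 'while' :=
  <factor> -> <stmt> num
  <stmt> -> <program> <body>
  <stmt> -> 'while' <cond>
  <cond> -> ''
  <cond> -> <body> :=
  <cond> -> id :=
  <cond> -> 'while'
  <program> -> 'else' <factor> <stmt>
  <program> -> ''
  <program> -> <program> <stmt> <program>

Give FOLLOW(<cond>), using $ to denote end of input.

In <stmt> -> 'while' <cond>: <cond> is at the end, add FOLLOW(<stmt>) = { $, 'else', 'while', :=, id, num }.
Union: FOLLOW(<cond>) = { $, 'else', 'while', :=, id, num }.

{ $, 'else', 'while', :=, id, num }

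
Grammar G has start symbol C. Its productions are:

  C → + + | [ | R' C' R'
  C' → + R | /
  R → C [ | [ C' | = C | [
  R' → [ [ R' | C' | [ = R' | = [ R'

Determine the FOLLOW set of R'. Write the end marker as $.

{ $, +, /, =, [ }

In C → R' C' R': add FIRST(C' R') = { +, / }.
In C → R' C' R': R' is at the end, add FOLLOW(C) = { $, +, /, =, [ }.
In R' → [ [ R': R' is at the end, add FOLLOW(R') = { $, +, /, =, [ }.
In R' → [ = R': R' is at the end, add FOLLOW(R') = { $, +, /, =, [ }.
In R' → = [ R': R' is at the end, add FOLLOW(R') = { $, +, /, =, [ }.
Union: FOLLOW(R') = { $, +, /, =, [ }.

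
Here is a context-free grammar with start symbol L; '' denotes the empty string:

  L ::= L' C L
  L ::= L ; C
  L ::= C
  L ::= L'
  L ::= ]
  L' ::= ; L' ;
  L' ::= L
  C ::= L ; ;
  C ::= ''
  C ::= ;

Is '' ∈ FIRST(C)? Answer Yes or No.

Yes

C has an ''-production, so C ⇒ ''.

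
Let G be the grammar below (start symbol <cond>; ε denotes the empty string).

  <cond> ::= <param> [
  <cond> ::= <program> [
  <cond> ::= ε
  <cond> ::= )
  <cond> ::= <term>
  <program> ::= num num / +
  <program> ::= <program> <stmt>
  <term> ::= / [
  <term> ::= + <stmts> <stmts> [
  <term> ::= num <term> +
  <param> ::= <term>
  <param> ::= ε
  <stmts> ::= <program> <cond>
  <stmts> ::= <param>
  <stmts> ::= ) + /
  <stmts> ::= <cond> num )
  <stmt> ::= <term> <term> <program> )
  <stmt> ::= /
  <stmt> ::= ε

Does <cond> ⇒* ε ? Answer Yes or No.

<cond> has an ε-production, so <cond> ⇒ ε.

Yes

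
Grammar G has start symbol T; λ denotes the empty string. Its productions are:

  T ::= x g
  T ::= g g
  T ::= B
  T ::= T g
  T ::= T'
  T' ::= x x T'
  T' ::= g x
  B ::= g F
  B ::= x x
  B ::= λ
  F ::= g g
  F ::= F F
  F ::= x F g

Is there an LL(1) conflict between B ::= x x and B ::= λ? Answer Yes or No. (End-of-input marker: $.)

FIRST(x x) = { x } and FIRST(λ) = { λ }.
The second is nullable but FOLLOW(B) = { $, g } is disjoint from FIRST of the first.

No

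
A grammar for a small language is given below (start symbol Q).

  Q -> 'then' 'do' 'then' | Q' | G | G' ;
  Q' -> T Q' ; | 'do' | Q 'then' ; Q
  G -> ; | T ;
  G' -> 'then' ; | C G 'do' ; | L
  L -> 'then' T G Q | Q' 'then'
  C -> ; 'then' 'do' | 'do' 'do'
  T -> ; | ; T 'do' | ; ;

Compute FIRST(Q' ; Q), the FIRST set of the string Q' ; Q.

{ 'do', 'then', ; }

Add FIRST(Q') = { 'do', 'then', ; }; Q' is not nullable, stop.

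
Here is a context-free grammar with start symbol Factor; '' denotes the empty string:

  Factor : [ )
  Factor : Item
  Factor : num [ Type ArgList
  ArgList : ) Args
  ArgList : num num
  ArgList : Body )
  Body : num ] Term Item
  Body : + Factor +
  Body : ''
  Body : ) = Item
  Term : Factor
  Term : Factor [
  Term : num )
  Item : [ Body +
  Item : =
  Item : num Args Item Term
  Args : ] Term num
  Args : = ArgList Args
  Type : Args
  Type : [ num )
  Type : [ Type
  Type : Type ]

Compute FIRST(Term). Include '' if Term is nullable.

From Term : Factor: add FIRST(Factor) = { =, [, num }.
From Term : Factor [: add FIRST(Factor) = { =, [, num }.
Term : num ) contributes {num}.
Union: FIRST(Term) = { =, [, num }.

{ =, [, num }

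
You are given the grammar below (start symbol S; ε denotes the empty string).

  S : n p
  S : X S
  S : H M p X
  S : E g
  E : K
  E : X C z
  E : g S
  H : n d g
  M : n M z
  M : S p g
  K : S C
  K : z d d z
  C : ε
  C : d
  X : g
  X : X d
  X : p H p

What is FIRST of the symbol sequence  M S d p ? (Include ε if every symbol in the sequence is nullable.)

Add FIRST(M) = { g, n, p, z }; M is not nullable, stop.

{ g, n, p, z }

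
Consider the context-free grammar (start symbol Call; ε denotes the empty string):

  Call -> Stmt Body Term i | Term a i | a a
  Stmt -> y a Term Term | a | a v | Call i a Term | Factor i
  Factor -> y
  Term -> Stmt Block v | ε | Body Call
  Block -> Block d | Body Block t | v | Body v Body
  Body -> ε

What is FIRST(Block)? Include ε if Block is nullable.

From Block -> Block d: add FIRST(Block) = { v }.
From Block -> Body Block t: Body nullable, take FIRST(Body) ∪ FIRST(Block) = { v }.
Block -> v contributes {v}.
From Block -> Body v Body: Body nullable, take FIRST(Body) ∪ {v} = { v }.
Union: FIRST(Block) = { v }.

{ v }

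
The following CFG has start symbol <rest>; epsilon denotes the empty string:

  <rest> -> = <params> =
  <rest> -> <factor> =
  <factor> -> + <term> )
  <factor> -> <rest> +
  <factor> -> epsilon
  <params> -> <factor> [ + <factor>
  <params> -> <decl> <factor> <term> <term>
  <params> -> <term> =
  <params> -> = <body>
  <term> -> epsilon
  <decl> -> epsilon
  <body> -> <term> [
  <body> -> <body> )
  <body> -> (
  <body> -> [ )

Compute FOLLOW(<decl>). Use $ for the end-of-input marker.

In <params> -> <decl> <factor> <term> <term>: add FIRST(<factor> <term> <term>)\{epsilon} = { +, = }.
  Since <factor> <term> <term> is nullable, also add FOLLOW(<params>) = { = }.
Union: FOLLOW(<decl>) = { +, = }.

{ +, = }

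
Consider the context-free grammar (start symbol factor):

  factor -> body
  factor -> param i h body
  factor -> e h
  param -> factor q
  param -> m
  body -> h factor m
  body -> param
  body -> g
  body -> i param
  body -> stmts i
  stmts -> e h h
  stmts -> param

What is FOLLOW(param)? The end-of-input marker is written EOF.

{ EOF, i, m, q }

In factor -> param i h body: add FIRST(i h body) = { i }.
In body -> param: param is at the end, add FOLLOW(body) = { EOF, m, q }.
In body -> i param: param is at the end, add FOLLOW(body) = { EOF, m, q }.
In stmts -> param: param is at the end, add FOLLOW(stmts) = { i }.
Union: FOLLOW(param) = { EOF, i, m, q }.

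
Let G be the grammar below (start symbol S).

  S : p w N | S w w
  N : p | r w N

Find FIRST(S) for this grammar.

S : p w N contributes {p}.
From S : S w w: add FIRST(S) = { p }.
Union: FIRST(S) = { p }.

{ p }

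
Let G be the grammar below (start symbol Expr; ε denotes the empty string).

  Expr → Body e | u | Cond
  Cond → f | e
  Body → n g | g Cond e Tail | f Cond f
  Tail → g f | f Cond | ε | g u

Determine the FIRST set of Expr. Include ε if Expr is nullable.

From Expr → Body e: add FIRST(Body) = { f, g, n }.
Expr → u contributes {u}.
From Expr → Cond: add FIRST(Cond) = { e, f }.
Union: FIRST(Expr) = { e, f, g, n, u }.

{ e, f, g, n, u }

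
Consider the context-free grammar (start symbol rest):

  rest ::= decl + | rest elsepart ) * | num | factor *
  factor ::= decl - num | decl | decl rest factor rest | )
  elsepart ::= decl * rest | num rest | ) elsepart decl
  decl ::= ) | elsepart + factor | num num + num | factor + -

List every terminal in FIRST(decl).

{ ), num }

decl ::= ) contributes {)}.
From decl ::= elsepart + factor: add FIRST(elsepart) = { ), num }.
decl ::= num num + num contributes {num}.
From decl ::= factor + -: add FIRST(factor) = { ), num }.
Union: FIRST(decl) = { ), num }.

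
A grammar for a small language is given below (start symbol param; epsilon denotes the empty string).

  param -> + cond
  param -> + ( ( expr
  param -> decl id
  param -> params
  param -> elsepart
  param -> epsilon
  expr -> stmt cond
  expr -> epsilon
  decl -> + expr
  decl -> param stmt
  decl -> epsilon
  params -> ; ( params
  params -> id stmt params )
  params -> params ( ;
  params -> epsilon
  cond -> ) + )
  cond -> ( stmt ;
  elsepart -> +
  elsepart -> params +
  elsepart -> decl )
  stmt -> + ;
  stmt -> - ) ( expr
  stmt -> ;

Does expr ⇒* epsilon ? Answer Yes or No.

Yes

expr has an epsilon-production, so expr ⇒ epsilon.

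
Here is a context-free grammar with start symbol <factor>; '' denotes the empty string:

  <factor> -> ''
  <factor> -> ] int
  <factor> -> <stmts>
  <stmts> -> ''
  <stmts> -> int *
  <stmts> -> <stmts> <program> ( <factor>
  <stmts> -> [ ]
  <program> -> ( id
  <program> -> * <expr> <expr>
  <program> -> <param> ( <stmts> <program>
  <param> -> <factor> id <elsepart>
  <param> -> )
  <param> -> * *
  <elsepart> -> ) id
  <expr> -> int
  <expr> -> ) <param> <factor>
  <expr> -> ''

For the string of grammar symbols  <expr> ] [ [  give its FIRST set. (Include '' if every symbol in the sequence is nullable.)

Add FIRST(<expr>)\{''} = { ), int }; <expr> is nullable, continue.
] is a terminal; add {]} and stop.

{ ), ], int }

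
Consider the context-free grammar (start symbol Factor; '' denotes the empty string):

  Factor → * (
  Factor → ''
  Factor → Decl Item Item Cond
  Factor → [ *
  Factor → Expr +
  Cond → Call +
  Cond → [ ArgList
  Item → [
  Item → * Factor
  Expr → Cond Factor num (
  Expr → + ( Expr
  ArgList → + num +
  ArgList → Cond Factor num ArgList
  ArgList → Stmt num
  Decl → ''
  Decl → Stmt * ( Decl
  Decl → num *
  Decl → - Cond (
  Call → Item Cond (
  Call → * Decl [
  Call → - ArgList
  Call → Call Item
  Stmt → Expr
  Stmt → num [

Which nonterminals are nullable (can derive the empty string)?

Directly nullable (have an ''-production): Factor, Decl.
No other nonterminal has a production whose RHS symbols are all nullable.

{ Decl, Factor }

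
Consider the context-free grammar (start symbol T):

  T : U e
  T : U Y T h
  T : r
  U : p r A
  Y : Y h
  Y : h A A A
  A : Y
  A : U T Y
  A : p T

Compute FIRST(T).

From T : U e: add FIRST(U) = { p }.
From T : U Y T h: add FIRST(U) = { p }.
T : r contributes {r}.
Union: FIRST(T) = { p, r }.

{ p, r }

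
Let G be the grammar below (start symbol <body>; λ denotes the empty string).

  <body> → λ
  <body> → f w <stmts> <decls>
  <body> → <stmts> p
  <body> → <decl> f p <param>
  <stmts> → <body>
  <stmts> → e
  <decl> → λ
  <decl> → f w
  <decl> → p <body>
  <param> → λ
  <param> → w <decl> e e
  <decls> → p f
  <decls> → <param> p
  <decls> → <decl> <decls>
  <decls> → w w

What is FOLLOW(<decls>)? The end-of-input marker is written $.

In <body> → f w <stmts> <decls>: <decls> is at the end, add FOLLOW(<body>) = { $, e, f, p, w }.
In <decls> → <decl> <decls>: <decls> is at the end, add FOLLOW(<decls>) = { $, e, f, p, w }.
Union: FOLLOW(<decls>) = { $, e, f, p, w }.

{ $, e, f, p, w }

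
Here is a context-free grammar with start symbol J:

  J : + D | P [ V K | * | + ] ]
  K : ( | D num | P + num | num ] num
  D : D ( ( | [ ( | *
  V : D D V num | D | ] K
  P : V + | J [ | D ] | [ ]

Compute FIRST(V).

From V : D D V num: add FIRST(D) = { *, [ }.
From V : D: add FIRST(D) = { *, [ }.
V : ] K contributes {]}.
Union: FIRST(V) = { *, [, ] }.

{ *, [, ] }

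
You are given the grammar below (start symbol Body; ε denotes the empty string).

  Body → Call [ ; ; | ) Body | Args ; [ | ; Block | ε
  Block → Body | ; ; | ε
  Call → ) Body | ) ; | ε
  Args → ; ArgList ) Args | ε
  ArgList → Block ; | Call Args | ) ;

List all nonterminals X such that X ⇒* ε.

{ ArgList, Args, Block, Body, Call }

Directly nullable (have an ε-production): Body, Block, Call, Args.
ArgList → Call Args with every symbol nullable, so ArgList is nullable.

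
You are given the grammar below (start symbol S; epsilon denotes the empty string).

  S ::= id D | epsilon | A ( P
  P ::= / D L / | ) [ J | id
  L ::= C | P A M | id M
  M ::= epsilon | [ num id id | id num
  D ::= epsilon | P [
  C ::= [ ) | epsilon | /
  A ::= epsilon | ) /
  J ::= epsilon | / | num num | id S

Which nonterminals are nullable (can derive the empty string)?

Directly nullable (have an epsilon-production): S, M, D, C, A, J.
L ::= C with every symbol nullable, so L is nullable.
No other nonterminal has a production whose RHS symbols are all nullable.

{ A, C, D, J, L, M, S }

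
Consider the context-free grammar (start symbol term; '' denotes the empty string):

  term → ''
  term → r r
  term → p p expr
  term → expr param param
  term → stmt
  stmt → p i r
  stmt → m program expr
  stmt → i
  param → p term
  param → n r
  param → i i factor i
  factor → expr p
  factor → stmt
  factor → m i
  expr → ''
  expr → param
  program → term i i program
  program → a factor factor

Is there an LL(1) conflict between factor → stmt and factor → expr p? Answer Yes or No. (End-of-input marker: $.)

Yes

FIRST(stmt) = { i, m, p } and FIRST(expr p) = { i, n, p }.
Both contain i, so the two alternatives are not disjoint — LL(1) conflict.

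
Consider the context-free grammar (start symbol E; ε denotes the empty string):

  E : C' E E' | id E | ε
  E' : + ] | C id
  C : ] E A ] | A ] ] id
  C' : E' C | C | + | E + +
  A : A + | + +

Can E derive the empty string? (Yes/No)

Yes

E has an ε-production, so E ⇒ ε.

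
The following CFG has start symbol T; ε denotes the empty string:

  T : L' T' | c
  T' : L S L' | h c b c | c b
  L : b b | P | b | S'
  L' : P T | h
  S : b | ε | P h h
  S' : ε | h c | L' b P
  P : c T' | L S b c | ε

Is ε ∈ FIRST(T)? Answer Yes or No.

Nullable nonterminals: L, P, S, S'.
No production of T has an RHS whose symbols are all nullable, so T is not nullable.

No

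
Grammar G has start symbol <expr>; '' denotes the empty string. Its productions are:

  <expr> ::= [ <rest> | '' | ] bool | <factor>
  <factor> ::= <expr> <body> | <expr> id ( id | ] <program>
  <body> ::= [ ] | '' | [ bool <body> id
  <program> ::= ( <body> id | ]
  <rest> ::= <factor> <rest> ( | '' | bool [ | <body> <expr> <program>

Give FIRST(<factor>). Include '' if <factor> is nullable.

From <factor> ::= <expr> <body>: <expr>, <body> nullable, take FIRST(<expr>) ∪ FIRST(<body>) = { [, ], id }; also '' since the whole RHS is nullable.
From <factor> ::= <expr> id ( id: <expr> nullable, take FIRST(<expr>) ∪ {id} = { [, ], id }.
<factor> ::= ] <program> contributes {]}.
Union: FIRST(<factor>) = { [, ], id, '' }.

{ [, ], id, '' }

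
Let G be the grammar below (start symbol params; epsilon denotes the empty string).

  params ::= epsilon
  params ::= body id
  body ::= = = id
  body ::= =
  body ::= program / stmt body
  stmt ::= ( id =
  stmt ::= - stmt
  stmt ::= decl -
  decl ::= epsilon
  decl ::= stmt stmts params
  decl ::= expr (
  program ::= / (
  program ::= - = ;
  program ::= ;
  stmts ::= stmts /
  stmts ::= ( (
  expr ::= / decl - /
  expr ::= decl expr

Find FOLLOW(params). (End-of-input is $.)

params is the start symbol, so $ ∈ FOLLOW(params).
In decl ::= stmt stmts params: params is at the end, add FOLLOW(decl) = { (, -, / }.
Union: FOLLOW(params) = { $, (, -, / }.

{ $, (, -, / }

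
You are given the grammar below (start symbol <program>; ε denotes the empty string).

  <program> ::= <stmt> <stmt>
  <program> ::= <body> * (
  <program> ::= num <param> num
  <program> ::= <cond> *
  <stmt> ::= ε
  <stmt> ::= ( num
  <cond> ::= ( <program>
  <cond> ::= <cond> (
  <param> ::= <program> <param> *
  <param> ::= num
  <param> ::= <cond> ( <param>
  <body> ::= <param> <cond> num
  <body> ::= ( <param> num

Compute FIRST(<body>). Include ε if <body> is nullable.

{ (, num }

From <body> ::= <param> <cond> num: add FIRST(<param>) = { (, num }.
<body> ::= ( <param> num contributes {(}.
Union: FIRST(<body>) = { (, num }.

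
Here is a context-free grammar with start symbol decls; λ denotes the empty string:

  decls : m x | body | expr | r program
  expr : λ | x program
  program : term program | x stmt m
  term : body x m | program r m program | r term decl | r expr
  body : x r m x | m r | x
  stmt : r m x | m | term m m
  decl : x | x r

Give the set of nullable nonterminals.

Directly nullable (have an λ-production): expr.
decls : expr with every symbol nullable, so decls is nullable.
No other nonterminal has a production whose RHS symbols are all nullable.

{ decls, expr }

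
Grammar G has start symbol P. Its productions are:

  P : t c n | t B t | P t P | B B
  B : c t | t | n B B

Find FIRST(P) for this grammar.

{ c, n, t }

P : t c n contributes {t}.
P : t B t contributes {t}.
From P : P t P: add FIRST(P) = { c, n, t }.
From P : B B: add FIRST(B) = { c, n, t }.
Union: FIRST(P) = { c, n, t }.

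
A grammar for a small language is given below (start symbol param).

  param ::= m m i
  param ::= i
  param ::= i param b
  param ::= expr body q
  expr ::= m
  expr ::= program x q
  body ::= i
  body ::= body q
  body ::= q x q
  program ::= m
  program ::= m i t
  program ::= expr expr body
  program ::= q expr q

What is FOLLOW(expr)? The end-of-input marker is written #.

{ i, m, q }

In param ::= expr body q: add FIRST(body q) = { i, q }.
In program ::= expr expr body: add FIRST(expr body) = { m, q }.
In program ::= expr expr body: add FIRST(body) = { i, q }.
In program ::= q expr q: add FIRST(q) = { q }.
Union: FOLLOW(expr) = { i, m, q }.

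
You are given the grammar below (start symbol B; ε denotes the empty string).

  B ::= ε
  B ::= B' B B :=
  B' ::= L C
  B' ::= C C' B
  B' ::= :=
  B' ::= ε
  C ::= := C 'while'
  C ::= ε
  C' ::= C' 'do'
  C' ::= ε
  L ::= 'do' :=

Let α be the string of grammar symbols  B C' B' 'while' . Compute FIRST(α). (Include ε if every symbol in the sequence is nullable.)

{ 'do', 'while', := }

Add FIRST(B)\{ε} = { 'do', := }; B is nullable, continue.
Add FIRST(C')\{ε} = { 'do' }; C' is nullable, continue.
Add FIRST(B')\{ε} = { 'do', := }; B' is nullable, continue.
'while' is a terminal; add {'while'} and stop.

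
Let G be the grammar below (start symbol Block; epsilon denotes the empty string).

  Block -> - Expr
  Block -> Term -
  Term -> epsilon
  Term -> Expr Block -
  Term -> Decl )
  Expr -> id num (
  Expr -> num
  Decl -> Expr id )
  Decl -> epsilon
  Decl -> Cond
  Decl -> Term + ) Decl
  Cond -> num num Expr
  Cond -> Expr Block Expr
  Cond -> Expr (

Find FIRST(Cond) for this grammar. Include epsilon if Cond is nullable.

Cond -> num num Expr contributes {num}.
From Cond -> Expr Block Expr: add FIRST(Expr) = { id, num }.
From Cond -> Expr (: add FIRST(Expr) = { id, num }.
Union: FIRST(Cond) = { id, num }.

{ id, num }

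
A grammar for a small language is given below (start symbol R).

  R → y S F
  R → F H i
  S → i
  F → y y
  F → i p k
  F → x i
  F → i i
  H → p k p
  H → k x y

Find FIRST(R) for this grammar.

{ i, x, y }

R → y S F contributes {y}.
From R → F H i: add FIRST(F) = { i, x, y }.
Union: FIRST(R) = { i, x, y }.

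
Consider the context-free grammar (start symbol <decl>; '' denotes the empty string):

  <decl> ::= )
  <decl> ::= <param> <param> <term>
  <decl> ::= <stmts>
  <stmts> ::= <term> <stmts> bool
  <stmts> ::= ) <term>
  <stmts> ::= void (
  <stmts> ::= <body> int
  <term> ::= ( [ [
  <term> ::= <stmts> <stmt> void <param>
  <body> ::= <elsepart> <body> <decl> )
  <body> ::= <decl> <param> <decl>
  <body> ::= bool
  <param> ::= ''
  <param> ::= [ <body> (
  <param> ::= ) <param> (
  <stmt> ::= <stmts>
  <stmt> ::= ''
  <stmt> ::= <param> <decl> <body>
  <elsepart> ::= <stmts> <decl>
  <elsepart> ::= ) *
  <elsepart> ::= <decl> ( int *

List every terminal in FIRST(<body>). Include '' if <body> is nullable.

From <body> ::= <elsepart> <body> <decl> ): add FIRST(<elsepart>) = { (, ), [, bool, void }.
From <body> ::= <decl> <param> <decl>: add FIRST(<decl>) = { (, ), [, bool, void }.
<body> ::= bool contributes {bool}.
Union: FIRST(<body>) = { (, ), [, bool, void }.

{ (, ), [, bool, void }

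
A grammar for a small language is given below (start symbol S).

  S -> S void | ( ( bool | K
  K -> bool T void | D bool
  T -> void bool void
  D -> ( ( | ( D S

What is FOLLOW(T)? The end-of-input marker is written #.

In K -> bool T void: add FIRST(void) = { void }.
Union: FOLLOW(T) = { void }.

{ void }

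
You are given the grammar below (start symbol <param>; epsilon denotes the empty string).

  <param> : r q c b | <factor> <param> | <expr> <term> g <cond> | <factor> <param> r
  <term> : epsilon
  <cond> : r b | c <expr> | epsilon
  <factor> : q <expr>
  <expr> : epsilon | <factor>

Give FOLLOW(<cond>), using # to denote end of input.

In <param> : <expr> <term> g <cond>: <cond> is at the end, add FOLLOW(<param>) = { #, r }.
Union: FOLLOW(<cond>) = { #, r }.

{ #, r }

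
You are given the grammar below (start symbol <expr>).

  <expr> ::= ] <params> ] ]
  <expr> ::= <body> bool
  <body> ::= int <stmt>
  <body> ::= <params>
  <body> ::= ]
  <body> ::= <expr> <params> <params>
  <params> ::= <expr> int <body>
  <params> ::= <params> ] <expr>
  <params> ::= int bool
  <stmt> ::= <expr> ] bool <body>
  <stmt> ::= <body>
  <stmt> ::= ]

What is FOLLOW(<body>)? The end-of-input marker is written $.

In <expr> ::= <body> bool: add FIRST(bool) = { bool }.
In <params> ::= <expr> int <body>: <body> is at the end, add FOLLOW(<params>) = { ], bool, int }.
In <stmt> ::= <expr> ] bool <body>: <body> is at the end, add FOLLOW(<stmt>) = { ], bool, int }.
In <stmt> ::= <body>: <body> is at the end, add FOLLOW(<stmt>) = { ], bool, int }.
Union: FOLLOW(<body>) = { ], bool, int }.

{ ], bool, int }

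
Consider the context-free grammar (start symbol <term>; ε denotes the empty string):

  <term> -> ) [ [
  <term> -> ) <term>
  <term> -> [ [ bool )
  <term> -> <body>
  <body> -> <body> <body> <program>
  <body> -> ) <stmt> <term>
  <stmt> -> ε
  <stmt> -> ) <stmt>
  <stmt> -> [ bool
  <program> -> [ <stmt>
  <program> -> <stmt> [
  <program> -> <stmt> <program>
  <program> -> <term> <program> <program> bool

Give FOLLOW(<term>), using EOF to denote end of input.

{ EOF, ), [ }

<term> is the start symbol, so EOF ∈ FOLLOW(<term>).
In <term> -> ) <term>: <term> is at the end, add FOLLOW(<term>) = { EOF, ), [ }.
In <body> -> ) <stmt> <term>: <term> is at the end, add FOLLOW(<body>) = { EOF, ), [ }.
In <program> -> <term> <program> <program> bool: add FIRST(<program> <program> bool) = { ), [ }.
Union: FOLLOW(<term>) = { EOF, ), [ }.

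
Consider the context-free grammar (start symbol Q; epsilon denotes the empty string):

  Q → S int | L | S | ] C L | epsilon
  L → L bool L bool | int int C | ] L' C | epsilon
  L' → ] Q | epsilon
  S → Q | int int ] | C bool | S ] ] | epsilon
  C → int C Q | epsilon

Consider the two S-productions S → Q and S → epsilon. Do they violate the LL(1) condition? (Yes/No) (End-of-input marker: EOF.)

Yes

FIRST(Q) = { ], bool, int, epsilon } and FIRST(epsilon) = { epsilon }.
Both alternatives are nullable, violating the LL(1) condition.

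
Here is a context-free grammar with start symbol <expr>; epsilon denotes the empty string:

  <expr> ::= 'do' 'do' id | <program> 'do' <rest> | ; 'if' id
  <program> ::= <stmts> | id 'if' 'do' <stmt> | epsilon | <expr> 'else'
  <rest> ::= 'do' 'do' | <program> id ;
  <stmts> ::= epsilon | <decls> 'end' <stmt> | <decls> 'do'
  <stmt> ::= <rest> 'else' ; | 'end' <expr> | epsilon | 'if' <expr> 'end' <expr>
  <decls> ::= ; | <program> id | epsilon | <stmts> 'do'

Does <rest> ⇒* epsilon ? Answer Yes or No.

Nullable nonterminals: <decls>, <program>, <stmt>, <stmts>.
No production of <rest> has an RHS whose symbols are all nullable, so <rest> is not nullable.

No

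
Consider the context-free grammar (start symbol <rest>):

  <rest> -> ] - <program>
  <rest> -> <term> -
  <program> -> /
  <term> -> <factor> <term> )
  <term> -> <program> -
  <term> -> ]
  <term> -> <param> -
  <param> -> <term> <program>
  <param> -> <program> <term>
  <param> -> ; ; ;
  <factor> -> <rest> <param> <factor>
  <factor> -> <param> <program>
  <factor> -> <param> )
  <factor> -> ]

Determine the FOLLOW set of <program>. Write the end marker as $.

In <rest> -> ] - <program>: <program> is at the end, add FOLLOW(<rest>) = { $, /, ;, ] }.
In <term> -> <program> -: add FIRST(-) = { - }.
In <param> -> <term> <program>: <program> is at the end, add FOLLOW(<param>) = { ), -, /, ;, ] }.
In <param> -> <program> <term>: add FIRST(<term>) = { /, ;, ] }.
In <factor> -> <param> <program>: <program> is at the end, add FOLLOW(<factor>) = { /, ;, ] }.
Union: FOLLOW(<program>) = { $, ), -, /, ;, ] }.

{ $, ), -, /, ;, ] }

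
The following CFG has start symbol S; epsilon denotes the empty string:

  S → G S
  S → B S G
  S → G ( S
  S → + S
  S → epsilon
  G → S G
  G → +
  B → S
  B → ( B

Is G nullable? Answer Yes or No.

Nullable nonterminals: B, S.
No production of G has an RHS whose symbols are all nullable, so G is not nullable.

No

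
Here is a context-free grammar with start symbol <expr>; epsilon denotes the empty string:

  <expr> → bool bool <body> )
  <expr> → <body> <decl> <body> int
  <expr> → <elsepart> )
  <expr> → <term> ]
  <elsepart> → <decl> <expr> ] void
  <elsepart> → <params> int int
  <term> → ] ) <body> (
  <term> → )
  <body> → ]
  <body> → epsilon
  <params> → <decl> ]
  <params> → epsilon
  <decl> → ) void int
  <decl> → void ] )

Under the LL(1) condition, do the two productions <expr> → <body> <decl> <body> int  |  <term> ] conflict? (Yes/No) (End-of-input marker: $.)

FIRST(<body> <decl> <body> int) = { ), ], void } and FIRST(<term> ]) = { ), ] }.
Both contain ), so the two alternatives are not disjoint — LL(1) conflict.

Yes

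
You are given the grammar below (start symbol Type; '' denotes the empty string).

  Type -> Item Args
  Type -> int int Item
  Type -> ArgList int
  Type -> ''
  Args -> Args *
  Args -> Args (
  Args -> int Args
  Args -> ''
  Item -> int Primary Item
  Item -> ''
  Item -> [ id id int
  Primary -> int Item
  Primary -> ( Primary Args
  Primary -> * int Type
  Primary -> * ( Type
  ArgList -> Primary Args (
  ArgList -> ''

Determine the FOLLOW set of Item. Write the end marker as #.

{ #, (, *, [, int }

In Type -> Item Args: add FIRST(Args)\{''} = { (, *, int }.
  Since Args is nullable, also add FOLLOW(Type) = { #, (, *, [, int }.
In Type -> int int Item: Item is at the end, add FOLLOW(Type) = { #, (, *, [, int }.
In Item -> int Primary Item: Item is at the end, add FOLLOW(Item) = { #, (, *, [, int }.
In Primary -> int Item: Item is at the end, add FOLLOW(Primary) = { #, (, *, [, int }.
Union: FOLLOW(Item) = { #, (, *, [, int }.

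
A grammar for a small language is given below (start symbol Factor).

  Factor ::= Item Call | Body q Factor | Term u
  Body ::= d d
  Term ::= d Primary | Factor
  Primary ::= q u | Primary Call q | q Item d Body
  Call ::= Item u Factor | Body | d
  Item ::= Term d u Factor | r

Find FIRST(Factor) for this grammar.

From Factor ::= Item Call: add FIRST(Item) = { d, r }.
From Factor ::= Body q Factor: add FIRST(Body) = { d }.
From Factor ::= Term u: add FIRST(Term) = { d, r }.
Union: FIRST(Factor) = { d, r }.

{ d, r }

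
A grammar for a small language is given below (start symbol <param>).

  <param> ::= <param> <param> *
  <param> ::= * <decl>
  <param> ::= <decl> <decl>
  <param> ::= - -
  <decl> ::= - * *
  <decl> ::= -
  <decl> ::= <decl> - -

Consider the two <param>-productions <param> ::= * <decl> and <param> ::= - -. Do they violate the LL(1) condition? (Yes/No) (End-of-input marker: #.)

No

FIRST(* <decl>) = { * } and FIRST(- -) = { - }.
The FIRST sets are disjoint and neither alternative is nullable — no conflict.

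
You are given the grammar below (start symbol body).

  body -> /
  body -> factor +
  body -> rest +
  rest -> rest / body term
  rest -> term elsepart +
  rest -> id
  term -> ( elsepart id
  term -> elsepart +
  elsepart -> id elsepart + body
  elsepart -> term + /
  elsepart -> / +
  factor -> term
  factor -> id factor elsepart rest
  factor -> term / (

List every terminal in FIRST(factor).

From factor -> term: add FIRST(term) = { (, /, id }.
factor -> id factor elsepart rest contributes {id}.
From factor -> term / (: add FIRST(term) = { (, /, id }.
Union: FIRST(factor) = { (, /, id }.

{ (, /, id }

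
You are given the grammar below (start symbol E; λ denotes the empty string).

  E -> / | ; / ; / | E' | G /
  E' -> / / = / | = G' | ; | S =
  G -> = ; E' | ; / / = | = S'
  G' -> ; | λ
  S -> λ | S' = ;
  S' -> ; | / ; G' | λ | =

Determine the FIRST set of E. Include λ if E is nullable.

{ /, ;, = }

E -> / contributes {/}.
E -> ; / ; / contributes {;}.
From E -> E': add FIRST(E') = { /, ;, = }.
From E -> G /: add FIRST(G) = { ;, = }.
Union: FIRST(E) = { /, ;, = }.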